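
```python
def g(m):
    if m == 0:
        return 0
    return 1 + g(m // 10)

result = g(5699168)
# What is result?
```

Count of digits of 5699168: 7

Answer: 7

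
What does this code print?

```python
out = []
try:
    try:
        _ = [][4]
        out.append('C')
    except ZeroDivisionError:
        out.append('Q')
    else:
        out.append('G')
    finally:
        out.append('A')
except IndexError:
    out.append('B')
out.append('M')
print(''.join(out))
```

Execution trace: 'A' (finally) → 'B' (outer except IndexError) → 'M' (after the try/except). Output: ABM

Answer: ABM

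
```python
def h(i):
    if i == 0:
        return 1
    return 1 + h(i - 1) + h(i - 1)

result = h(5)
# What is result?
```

h(i) = 1 + 2·h(i-1), h(0)=1. Closed form: (1+1)·2^5 - 1 = 63.

Answer: 63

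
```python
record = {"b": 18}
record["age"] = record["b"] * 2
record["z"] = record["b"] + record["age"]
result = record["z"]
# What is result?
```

Trace:
`record = {"b": 18}` → record = {'b': 18}
`record["age"] = record["b"] * 2` → record = {'b': 18, 'age': 36}
`record["z"] = record["b"] + record["age"]` → record = {'b': 18, 'age': 36, 'z': 54}
`result = record["z"]` → result = 54
So result = 54

Answer: 54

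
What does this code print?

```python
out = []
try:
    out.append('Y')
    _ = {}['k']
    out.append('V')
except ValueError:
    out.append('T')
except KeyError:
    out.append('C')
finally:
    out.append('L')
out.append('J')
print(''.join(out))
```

Execution trace: 'Y' (try body) → 'C' (except KeyError) → 'L' (finally) → 'J' (after the try/except). Output: YCLJ

Answer: YCLJ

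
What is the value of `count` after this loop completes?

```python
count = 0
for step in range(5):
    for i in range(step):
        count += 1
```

Triangle number: 0+1+2+...+4
`count` takes the values: 0 → 1 → 2 → 3 → 4 → 5 → 6 → 7 → 8 → 9 → 10

Answer: 10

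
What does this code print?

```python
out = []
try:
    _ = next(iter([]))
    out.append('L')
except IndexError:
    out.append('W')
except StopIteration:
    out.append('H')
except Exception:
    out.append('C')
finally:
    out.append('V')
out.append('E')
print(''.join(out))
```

Execution trace: 'H' (except StopIteration) → 'V' (finally) → 'E' (after the try/except). Output: HVE

Answer: HVE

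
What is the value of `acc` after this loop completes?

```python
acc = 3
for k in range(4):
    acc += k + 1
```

Start at 3, add 1 to 4 = 13
`acc` takes the values: 3 → 4 → 6 → 9 → 13

Answer: 13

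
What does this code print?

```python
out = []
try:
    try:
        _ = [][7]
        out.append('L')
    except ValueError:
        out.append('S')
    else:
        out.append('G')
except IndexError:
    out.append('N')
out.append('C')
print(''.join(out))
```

Execution trace: 'N' (outer except IndexError) → 'C' (after the try/except). Output: NC

Answer: NC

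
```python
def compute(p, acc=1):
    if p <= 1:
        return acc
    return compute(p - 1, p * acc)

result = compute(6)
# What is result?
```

Accumulator trace (n, acc): (6, 1) -> (5, 6) -> (4, 30) -> (3, 120) -> (2, 360) -> (1, 720) -> return 720

Answer: 720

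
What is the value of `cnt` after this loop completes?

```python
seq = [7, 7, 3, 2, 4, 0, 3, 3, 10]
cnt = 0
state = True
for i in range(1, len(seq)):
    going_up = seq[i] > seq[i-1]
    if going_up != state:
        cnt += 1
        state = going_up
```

Count direction changes in [7, 7, 3, 2, 4, 0, 3, 3, 10]
`cnt` takes the values: 0 → 1 → 2 → 3 → 4 → 5 → 6

Answer: 6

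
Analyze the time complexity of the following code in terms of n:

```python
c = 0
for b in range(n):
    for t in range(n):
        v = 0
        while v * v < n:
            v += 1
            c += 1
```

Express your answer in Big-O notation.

Each loop level contributes: n × n × √n. Multiplying the contributions gives O(n^2√n).

Answer: O(n^2√n)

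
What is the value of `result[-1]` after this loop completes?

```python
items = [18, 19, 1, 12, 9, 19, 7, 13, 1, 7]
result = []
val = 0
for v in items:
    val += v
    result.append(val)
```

Cumulative sum ends at 106
`result` takes the values: [] → [18] → [18, 37] → [18, 37, 38] → [18, 37, 38, 50] → [18, 37, 38, 50, 59] → [18, 37, 38, 50, 59, 78] → [18, 37, 38, 50, 59, 78, 85] → [18, 37, 38, 50, 59, 78, 85, 98] → [18, 37, 38, 50, 59, 78, 85, 98, 99] → [18, 37, 38, 50, 59, 78, 85, 98, 99, 106]
So `result[-1]` = 106

Answer: 106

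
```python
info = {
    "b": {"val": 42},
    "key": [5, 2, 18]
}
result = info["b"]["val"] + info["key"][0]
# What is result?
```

Trace:
`info = { ...` → info = {'b': {'val': 42}, 'key': [5, 2, 18]}
`result = info["b"]["val"] + info["key"][0]` → result = 47
So result = 47

Answer: 47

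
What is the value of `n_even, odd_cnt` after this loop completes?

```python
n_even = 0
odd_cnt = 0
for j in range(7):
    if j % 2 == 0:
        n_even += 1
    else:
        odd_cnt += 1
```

Count evens and odds in range(7)
`n_even, odd_cnt` takes the values: (0, 0) → (1, 0) → (1, 1) → (2, 1) → (2, 2) → (3, 2) → (3, 3) → (4, 3)

Answer: 4, 3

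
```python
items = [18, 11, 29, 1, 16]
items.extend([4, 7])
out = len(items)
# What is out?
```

Trace:
`items = [18, 11, 29, 1, 16]` → items = [18, 11, 29, 1, 16]
`items.extend([4, 7])` → items = [18, 11, 29, 1, 16, 4, 7]
`out = len(items)` → out = 7
So out = 7

Answer: 7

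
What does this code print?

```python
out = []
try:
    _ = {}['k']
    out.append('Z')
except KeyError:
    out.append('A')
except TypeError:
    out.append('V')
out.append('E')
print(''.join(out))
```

Execution trace: 'A' (except KeyError) → 'E' (after the try/except). Output: AE

Answer: AE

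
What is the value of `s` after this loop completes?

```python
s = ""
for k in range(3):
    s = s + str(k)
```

Concatenate digits 0 to 2
`s` takes the values: "" → "0" → "01" → "012"

Answer: "012"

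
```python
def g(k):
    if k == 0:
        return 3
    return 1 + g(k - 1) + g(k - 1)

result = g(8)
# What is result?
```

g(k) = 1 + 2·g(k-1), g(0)=3. Closed form: (3+1)·2^8 - 1 = 1023.

Answer: 1023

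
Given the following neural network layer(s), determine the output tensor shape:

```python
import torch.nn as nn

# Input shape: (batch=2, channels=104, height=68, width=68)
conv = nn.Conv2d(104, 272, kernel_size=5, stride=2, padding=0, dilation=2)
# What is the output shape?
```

Input: (2, 104, 68, 68) -> Output: (2, 272, 30, 30)

Answer: (2, 272, 30, 30)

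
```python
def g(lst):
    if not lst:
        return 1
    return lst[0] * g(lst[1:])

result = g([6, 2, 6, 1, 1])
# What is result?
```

Product over [6, 2, 6, 1, 1] = 6 * 2 * 6 * 1 * 1 = 72

Answer: 72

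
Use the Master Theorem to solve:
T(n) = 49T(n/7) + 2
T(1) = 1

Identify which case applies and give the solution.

a=49, b=7, f(n)=2. log_7(49) = 2. Since c=0 < 2, Case 1 applies: T(n) = Θ(n^log_b(a)) = O(n^2).

Answer: O(n^2) - Case 1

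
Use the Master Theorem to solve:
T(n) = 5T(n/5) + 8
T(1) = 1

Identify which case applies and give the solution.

a=5, b=5, f(n)=8. log_5(5) = 1. Since c=0 < 1, Case 1 applies: T(n) = Θ(n^log_b(a)) = O(n).

Answer: O(n) - Case 1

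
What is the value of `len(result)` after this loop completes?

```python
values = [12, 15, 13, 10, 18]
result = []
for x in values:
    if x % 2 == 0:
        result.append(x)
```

Count even numbers in [12, 15, 13, 10, 18]
`result` takes the values: [] → [12] → [12, 10] → [12, 10, 18]
So `len(result)` = 3

Answer: 3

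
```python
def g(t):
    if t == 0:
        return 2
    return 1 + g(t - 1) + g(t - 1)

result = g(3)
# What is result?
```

g(t) = 1 + 2·g(t-1), g(0)=2. Closed form: (2+1)·2^3 - 1 = 23.

Answer: 23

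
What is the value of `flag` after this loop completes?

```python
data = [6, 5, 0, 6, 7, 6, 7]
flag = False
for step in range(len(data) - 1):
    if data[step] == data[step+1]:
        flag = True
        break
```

Check consecutive duplicates in [6, 5, 0, 6, 7, 6, 7]
`flag` takes the values: False

Answer: False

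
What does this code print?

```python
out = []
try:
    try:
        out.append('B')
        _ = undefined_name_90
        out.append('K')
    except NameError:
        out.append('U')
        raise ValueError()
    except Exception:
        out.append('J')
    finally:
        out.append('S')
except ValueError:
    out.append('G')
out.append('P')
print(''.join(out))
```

Execution trace: 'B' (try body) → 'U' (except NameError) → 'S' (finally) → 'G' (outer except ValueError) → 'P' (after the try/except). Output: BUSGP

Answer: BUSGP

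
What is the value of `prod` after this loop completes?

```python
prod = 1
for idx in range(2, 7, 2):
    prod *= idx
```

Product of even numbers 2 to 6
`prod` takes the values: 1 → 2 → 8 → 48

Answer: 48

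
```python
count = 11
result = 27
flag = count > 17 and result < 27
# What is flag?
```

Trace:
`count = 11` → count = 11
`result = 27` → result = 27
`flag = count > 17 and result < 27` → flag = False
So flag = False

Answer: False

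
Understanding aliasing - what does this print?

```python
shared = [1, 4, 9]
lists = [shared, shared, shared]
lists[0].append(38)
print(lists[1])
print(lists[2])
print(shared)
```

Key concept: list of same reference.
Step by step:
`shared = [1, 4, 9]` → shared = [1, 4, 9]
`lists = [shared, shared, shared]` → lists = [[1, 4, 9], [1, 4, 9], [1, 4, 9]]
`lists[0].append(38)` → shared = [1, 4, 9, 38]; lists = [[1, 4, 9, 38], [1, 4, 9, 38], [1, 4, 9, 38]]
`print(lists[1])` → prints [1, 4, 9, 38]
`print(lists[2])` → prints [1, 4, 9, 38]
`print(shared)` → prints [1, 4, 9, 38]

Answer:
[1, 4, 9, 38]
[1, 4, 9, 38]
[1, 4, 9, 38]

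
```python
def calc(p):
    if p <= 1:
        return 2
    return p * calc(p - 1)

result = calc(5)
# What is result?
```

calc(5) = 5 * 4 * 3 * 2 * 2 = 240

Answer: 240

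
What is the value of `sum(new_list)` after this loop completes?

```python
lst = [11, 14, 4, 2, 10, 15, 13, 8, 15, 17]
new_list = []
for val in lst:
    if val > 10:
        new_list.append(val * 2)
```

Sum of doubled values > 10
`new_list` takes the values: [] → [22] → [22, 28] → [22, 28, 30] → [22, 28, 30, 26] → [22, 28, 30, 26, 30] → [22, 28, 30, 26, 30, 34]
So `sum(new_list)` = 170

Answer: 170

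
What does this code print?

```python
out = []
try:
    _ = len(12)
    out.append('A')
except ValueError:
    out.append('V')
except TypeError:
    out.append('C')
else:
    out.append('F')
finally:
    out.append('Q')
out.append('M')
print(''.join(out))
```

Execution trace: 'C' (except TypeError) → 'Q' (finally) → 'M' (after the try/except). Output: CQM

Answer: CQM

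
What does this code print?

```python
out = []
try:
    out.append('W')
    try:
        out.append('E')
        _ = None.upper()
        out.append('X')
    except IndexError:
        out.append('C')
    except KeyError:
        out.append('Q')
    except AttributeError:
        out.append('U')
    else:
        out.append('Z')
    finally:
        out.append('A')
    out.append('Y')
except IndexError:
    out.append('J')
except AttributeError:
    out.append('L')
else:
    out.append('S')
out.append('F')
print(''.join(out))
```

Execution trace: 'W' (try body) → 'E' (inner try body) → 'U' (inner except AttributeError) → 'A' (inner finally) → 'Y' (try body, no exception) → 'S' (else) → 'F' (after the try/except). Output: WEUAYSF

Answer: WEUAYSF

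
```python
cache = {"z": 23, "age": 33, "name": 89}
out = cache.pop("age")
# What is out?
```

Trace:
`cache = {"z": 23, "age": 33, "name": 89}` → cache = {'z': 23, 'age': 33, 'name': 89}
`out = cache.pop("age")` → cache = {'z': 23, 'name': 89}; out = 33
So out = 33

Answer: 33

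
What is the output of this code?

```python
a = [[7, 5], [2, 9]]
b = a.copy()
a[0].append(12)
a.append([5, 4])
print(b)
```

Key concept: shallow copy with nested lists.
Step by step:
`a = [[7, 5], [2, 9]]` → a = [[7, 5], [2, 9]]
`b = a.copy()` → b = [[7, 5], [2, 9]]
`a[0].append(12)` → a = [[7, 5, 12], [2, 9]]; b = [[7, 5, 12], [2, 9]]
`a.append([5, 4])` → a = [[7, 5, 12], [2, 9], [5, 4]]
`print(b)` → prints [[7, 5, 12], [2, 9]]

Answer: [[7, 5, 12], [2, 9]]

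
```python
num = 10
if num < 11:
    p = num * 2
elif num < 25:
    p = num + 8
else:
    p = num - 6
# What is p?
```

Trace:
`num = 10` → num = 10
`if num < 11: ...` → num < 11 is True → p = 20
So p = 20

Answer: 20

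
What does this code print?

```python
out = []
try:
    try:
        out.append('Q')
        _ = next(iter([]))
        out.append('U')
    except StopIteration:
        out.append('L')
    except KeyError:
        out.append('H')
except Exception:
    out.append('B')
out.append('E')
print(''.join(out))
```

Execution trace: 'Q' (inner try body) → 'L' (inner except StopIteration) → 'E' (after the try/except). Output: QLE

Answer: QLE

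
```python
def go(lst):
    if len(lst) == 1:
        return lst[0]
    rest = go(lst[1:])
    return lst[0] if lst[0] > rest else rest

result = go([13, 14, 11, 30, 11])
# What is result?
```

Recursive max over [13, 14, 11, 30, 11] = 30

Answer: 30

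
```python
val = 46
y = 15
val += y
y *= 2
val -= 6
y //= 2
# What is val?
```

Trace:
`val = 46` → val = 46
`y = 15` → y = 15
`val += y` → val = 61
`y *= 2` → y = 30
`val -= 6` → val = 55
`y //= 2` → y = 15
So val = 55

Answer: 55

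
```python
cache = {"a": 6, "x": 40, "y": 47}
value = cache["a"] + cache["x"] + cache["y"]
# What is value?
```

Trace:
`cache = {"a": 6, "x": 40, "y": 47}` → cache = {'a': 6, 'x': 40, 'y': 47}
`value = cache["a"] + cache["x"] + cache["y"]` → value = 93
So value = 93

Answer: 93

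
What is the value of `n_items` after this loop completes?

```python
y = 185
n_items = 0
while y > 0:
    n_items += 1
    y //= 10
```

Count digits by repeated division by 10
`n_items` takes the values: 0 → 1 → 2 → 3

Answer: 3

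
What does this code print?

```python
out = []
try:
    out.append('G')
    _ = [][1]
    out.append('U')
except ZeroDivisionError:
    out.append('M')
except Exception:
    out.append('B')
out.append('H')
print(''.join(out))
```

Execution trace: 'G' (try body) → 'B' (except Exception) → 'H' (after the try/except). Output: GBH

Answer: GBH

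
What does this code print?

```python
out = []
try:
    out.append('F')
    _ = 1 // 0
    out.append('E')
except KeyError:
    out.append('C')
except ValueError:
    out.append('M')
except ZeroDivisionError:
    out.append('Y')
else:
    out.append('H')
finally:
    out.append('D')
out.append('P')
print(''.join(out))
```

Execution trace: 'F' (try body) → 'Y' (except ZeroDivisionError) → 'D' (finally) → 'P' (after the try/except). Output: FYDP

Answer: FYDP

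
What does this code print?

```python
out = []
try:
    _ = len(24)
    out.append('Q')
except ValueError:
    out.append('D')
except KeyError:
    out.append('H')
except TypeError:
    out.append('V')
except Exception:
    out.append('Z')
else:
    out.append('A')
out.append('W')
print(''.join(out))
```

Execution trace: 'V' (except TypeError) → 'W' (after the try/except). Output: VW

Answer: VW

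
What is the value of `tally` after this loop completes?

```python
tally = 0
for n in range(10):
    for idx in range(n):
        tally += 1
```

Triangle number: 0+1+2+...+9
`tally` takes the values: 0 → 1 → 2 → 3 → 4 → 5 → 6 → 7 → 8 → 9 → 10 → 11 → 12 → 13 → 14 → 15 → 16 → 17 → 18 → 19 → 20 → 21 → 22 → 23 → 24 → 25 → 26 → 27 → 28 → 29 → … → 41 → 42 → 43 → 44 → 45

Answer: 45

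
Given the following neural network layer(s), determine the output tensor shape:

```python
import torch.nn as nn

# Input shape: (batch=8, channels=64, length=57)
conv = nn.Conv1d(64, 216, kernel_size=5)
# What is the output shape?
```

Input: (8, 64, 57) -> Output: (8, 216, 53)

Answer: (8, 216, 53)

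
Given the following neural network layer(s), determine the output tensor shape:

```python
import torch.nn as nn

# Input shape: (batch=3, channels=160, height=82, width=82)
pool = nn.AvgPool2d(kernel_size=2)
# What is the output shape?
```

Input: (3, 160, 82, 82) -> Output: (3, 160, 41, 41)

Answer: (3, 160, 41, 41)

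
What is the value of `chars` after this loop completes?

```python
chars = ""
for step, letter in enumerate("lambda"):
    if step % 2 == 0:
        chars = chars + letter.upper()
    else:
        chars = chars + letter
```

Uppercase even positions in 'lambda'
`chars` takes the values: "" → "L" → "La" → "LaM" → "LaMb" → "LaMbD" → "LaMbDa"

Answer: "LaMbDa"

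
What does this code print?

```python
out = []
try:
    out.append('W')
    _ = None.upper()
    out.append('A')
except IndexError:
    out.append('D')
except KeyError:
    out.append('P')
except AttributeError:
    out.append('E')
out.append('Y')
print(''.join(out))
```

Execution trace: 'W' (try body) → 'E' (except AttributeError) → 'Y' (after the try/except). Output: WEY

Answer: WEY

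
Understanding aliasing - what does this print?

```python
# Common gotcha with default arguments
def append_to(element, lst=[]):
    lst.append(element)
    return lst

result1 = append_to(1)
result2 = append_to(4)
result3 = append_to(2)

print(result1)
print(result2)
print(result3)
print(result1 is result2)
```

Key concept: mutable default argument gotcha.
Step by step:
`result1 = append_to(1)` → result1 = [1]
`result2 = append_to(4)` → result1 = [1, 4] (same object as result2); result2 = [1, 4] (same object as result1)
`result3 = append_to(2)` → result1 = [1, 4, 2] (same object as result2, result3); result2 = [1, 4, 2] (same object as result1, result3); result3 = [1, 4, 2] (same object as result1, result2)
`print(result1)` → prints [1, 4, 2]
`print(result2)` → prints [1, 4, 2]
`print(result3)` → prints [1, 4, 2]
`print(result1 is result2)` → prints True

Answer:
[1, 4, 2]
[1, 4, 2]
[1, 4, 2]
True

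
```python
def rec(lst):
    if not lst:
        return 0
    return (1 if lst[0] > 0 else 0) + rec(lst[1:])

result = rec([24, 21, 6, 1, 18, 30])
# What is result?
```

Count of positive elements in [24, 21, 6, 1, 18, 30] = 6

Answer: 6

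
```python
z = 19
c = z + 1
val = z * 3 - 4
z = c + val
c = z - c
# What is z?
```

Trace:
`z = 19` → z = 19
`c = z + 1` → c = 20
`val = z * 3 - 4` → val = 53
`z = c + val` → z = 73
`c = z - c` → c = 53
So z = 73

Answer: 73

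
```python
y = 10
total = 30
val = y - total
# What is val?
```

Trace:
`y = 10` → y = 10
`total = 30` → total = 30
`val = y - total` → val = -20
So val = -20

Answer: -20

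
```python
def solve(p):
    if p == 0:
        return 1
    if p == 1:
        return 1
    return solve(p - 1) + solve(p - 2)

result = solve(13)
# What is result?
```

Build up from base cases: solve(0)=1, solve(1)=1, solve(2)=2, solve(3)=3, solve(4)=5, solve(5)=8, solve(6)=13, ..., solve(13)=377

Answer: 377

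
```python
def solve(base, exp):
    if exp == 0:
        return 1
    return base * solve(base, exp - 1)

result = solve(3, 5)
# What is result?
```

solve(3, 5) = 3 * 3 * 3 * 3 * 3 = 243

Answer: 243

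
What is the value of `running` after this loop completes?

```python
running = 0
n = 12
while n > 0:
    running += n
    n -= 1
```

Sum 12 down to 1
`running` takes the values: 0 → 12 → 23 → 33 → 42 → 50 → 57 → 63 → 68 → 72 → 75 → 77 → 78

Answer: 78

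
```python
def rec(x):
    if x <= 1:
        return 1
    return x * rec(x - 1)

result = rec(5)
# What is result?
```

rec(5) = 5 * 4 * 3 * 2 * 1 = 120

Answer: 120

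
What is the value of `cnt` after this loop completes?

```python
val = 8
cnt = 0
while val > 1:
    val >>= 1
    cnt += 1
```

Count right shifts until 1
`cnt` takes the values: 0 → 1 → 2 → 3

Answer: 3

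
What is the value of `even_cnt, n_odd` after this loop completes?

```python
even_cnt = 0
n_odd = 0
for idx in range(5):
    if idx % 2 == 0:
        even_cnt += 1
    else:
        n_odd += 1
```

Count evens and odds in range(5)
`even_cnt, n_odd` takes the values: (0, 0) → (1, 0) → (1, 1) → (2, 1) → (2, 2) → (3, 2)

Answer: 3, 2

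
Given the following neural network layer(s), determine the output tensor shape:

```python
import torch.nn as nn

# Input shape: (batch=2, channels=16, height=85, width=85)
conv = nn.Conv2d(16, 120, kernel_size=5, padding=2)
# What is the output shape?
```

Input: (2, 16, 85, 85) -> Output: (2, 120, 85, 85)

Answer: (2, 120, 85, 85)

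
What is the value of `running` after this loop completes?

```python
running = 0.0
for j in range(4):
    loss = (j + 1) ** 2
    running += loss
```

Sum of squared losses 1² + 2² + ... + 4²
`running` takes the values: 0.0 → 1.0 → 5.0 → 14.0 → 30.0

Answer: 30.0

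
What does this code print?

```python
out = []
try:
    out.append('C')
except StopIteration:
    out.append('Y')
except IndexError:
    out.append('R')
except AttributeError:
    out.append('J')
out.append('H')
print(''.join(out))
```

Execution trace: 'C' (try body, no exception) → 'H' (after the try/except). Output: CH

Answer: CH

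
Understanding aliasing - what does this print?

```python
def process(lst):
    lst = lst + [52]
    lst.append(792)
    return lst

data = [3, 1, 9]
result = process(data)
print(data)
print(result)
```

Key concept: rebinding parameter vs mutation.
Step by step:
`data = [3, 1, 9]` → data = [3, 1, 9]
`result = process(data)` → result = [3, 1, 9, 52, 792]
`print(data)` → prints [3, 1, 9]
`print(result)` → prints [3, 1, 9, 52, 792]

Answer:
[3, 1, 9]
[3, 1, 9, 52, 792]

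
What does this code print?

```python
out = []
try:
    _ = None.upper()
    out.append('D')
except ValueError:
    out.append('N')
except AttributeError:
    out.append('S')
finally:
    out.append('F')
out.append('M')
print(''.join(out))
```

Execution trace: 'S' (except AttributeError) → 'F' (finally) → 'M' (after the try/except). Output: SFM

Answer: SFM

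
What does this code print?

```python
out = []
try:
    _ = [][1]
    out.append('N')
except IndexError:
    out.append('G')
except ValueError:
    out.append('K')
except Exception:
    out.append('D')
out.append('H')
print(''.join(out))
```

Execution trace: 'G' (except IndexError) → 'H' (after the try/except). Output: GH

Answer: GH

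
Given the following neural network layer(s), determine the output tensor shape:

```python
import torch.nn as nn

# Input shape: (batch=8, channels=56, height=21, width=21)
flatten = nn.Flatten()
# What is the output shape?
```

Input: (8, 56, 21, 21) -> Output: (8, 24696)

Answer: (8, 24696)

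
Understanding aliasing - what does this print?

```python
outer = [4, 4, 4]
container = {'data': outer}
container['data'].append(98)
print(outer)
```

Key concept: dict holds reference to list.
Step by step:
`outer = [4, 4, 4]` → outer = [4, 4, 4]
`container = {'data': outer}` → container = {'data': [4, 4, 4]}
`container['data'].append(98)` → outer = [4, 4, 4, 98]; container = {'data': [4, 4, 4, 98]}
`print(outer)` → prints [4, 4, 4, 98]

Answer: [4, 4, 4, 98]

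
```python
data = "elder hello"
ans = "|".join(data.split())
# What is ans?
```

Trace:
`data = "elder hello"` → data = 'elder hello'
`ans = "|".join(data.split())` → ans = 'elder|hello'
So ans = 'elder|hello'

Answer: 'elder|hello'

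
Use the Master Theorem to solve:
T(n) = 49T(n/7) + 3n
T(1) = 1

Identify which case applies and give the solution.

a=49, b=7, f(n)=3n. log_7(49) = 2. Since c=1 < 2, Case 1 applies: T(n) = Θ(n^log_b(a)) = O(n^2).

Answer: O(n^2) - Case 1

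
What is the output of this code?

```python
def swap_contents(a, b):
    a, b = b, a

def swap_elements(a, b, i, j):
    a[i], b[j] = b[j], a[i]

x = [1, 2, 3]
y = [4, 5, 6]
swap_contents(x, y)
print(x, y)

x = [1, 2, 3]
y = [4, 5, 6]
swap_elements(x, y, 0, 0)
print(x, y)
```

Key concept: parameter rebinding vs mutation.
Step by step:
`x = [1, 2, 3]` → x = [1, 2, 3]
`y = [4, 5, 6]` → y = [4, 5, 6]
`swap_contents(x, y)` → no visible change to tracked variables
`print(x, y)` → prints [1, 2, 3] [4, 5, 6]
`x = [1, 2, 3]` → x = [1, 2, 3]
`y = [4, 5, 6]` → y = [4, 5, 6]
`swap_elements(x, y, 0, 0)` → x = [4, 2, 3]; y = [1, 5, 6]
`print(x, y)` → prints [4, 2, 3] [1, 5, 6]

Answer:
[1, 2, 3] [4, 5, 6]
[4, 2, 3] [1, 5, 6]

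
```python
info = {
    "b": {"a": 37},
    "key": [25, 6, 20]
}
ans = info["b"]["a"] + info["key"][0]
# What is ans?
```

Trace:
`info = { ...` → info = {'b': {'a': 37}, 'key': [25, 6, 20]}
`ans = info["b"]["a"] + info["key"][0]` → ans = 62
So ans = 62

Answer: 62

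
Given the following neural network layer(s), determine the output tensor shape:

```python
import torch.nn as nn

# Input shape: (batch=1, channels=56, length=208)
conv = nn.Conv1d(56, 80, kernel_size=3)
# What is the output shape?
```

Input: (1, 56, 208) -> Output: (1, 80, 206)

Answer: (1, 80, 206)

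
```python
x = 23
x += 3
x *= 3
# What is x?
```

Trace:
`x = 23` → x = 23
`x += 3` → x = 26
`x *= 3` → x = 78
So x = 78

Answer: 78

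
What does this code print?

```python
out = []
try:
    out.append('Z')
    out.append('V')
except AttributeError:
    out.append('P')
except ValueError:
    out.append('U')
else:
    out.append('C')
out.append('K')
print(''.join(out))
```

Execution trace: 'Z' (try body) → 'V' (try body, no exception) → 'C' (else) → 'K' (after the try/except). Output: ZVCK

Answer: ZVCK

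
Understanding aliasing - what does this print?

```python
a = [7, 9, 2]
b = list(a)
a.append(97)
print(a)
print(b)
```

Key concept: list() constructor creates copy.
Step by step:
`a = [7, 9, 2]` → a = [7, 9, 2]
`b = list(a)` → b = [7, 9, 2]
`a.append(97)` → a = [7, 9, 2, 97]
`print(a)` → prints [7, 9, 2, 97]
`print(b)` → prints [7, 9, 2]

Answer:
[7, 9, 2, 97]
[7, 9, 2]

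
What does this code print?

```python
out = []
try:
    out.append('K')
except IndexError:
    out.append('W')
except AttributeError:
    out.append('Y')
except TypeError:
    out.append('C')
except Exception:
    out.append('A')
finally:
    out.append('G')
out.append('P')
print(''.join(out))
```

Execution trace: 'K' (try body, no exception) → 'G' (finally) → 'P' (after the try/except). Output: KGP

Answer: KGP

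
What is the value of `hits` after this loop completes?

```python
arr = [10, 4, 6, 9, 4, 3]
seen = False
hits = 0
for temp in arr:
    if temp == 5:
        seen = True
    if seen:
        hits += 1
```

Count elements after first 5 in [10, 4, 6, 9, 4, 3]
`hits` takes the values: 0

Answer: 0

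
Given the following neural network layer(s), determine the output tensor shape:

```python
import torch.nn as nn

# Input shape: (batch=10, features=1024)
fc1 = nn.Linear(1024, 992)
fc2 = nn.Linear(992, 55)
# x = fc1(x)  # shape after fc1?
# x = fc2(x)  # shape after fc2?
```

Input: (10, 1024) -> after fc1: (10, 992) -> Output: (10, 55)

Answer: (10, 55)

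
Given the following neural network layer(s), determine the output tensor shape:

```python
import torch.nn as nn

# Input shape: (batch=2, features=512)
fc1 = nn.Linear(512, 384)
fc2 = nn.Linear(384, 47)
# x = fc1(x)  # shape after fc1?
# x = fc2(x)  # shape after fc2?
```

Input: (2, 512) -> after fc1: (2, 384) -> Output: (2, 47)

Answer: (2, 47)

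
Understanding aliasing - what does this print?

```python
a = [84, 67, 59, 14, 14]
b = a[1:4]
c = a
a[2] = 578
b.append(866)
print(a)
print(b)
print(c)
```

Key concept: slice vs alias.
Step by step:
`a = [84, 67, 59, 14, 14]` → a = [84, 67, 59, 14, 14]
`b = a[1:4]` → b = [67, 59, 14]
`c = a` → c = [84, 67, 59, 14, 14] (same object as a)
`a[2] = 578` → a = [84, 67, 578, 14, 14] (same object as c); c = [84, 67, 578, 14, 14] (same object as a)
`b.append(866)` → b = [67, 59, 14, 866]
`print(a)` → prints [84, 67, 578, 14, 14]
`print(b)` → prints [67, 59, 14, 866]
`print(c)` → prints [84, 67, 578, 14, 14]

Answer:
[84, 67, 578, 14, 14]
[67, 59, 14, 866]
[84, 67, 578, 14, 14]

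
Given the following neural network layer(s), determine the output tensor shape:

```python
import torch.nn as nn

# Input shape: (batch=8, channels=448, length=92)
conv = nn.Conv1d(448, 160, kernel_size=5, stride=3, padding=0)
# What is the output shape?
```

Input: (8, 448, 92) -> Output: (8, 160, 30)

Answer: (8, 160, 30)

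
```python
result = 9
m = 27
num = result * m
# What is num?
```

Trace:
`result = 9` → result = 9
`m = 27` → m = 27
`num = result * m` → num = 243
So num = 243

Answer: 243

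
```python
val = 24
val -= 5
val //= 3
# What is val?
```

Trace:
`val = 24` → val = 24
`val -= 5` → val = 19
`val //= 3` → val = 6
So val = 6

Answer: 6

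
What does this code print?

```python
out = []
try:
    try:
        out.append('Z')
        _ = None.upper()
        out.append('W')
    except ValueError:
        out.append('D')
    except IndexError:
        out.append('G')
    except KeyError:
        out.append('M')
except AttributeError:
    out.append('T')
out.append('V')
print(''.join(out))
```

Execution trace: 'Z' (inner try body) → 'T' (outer except AttributeError) → 'V' (after the try/except). Output: ZTV

Answer: ZTV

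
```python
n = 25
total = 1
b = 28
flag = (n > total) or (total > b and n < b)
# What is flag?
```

Trace:
`n = 25` → n = 25
`total = 1` → total = 1
`b = 28` → b = 28
`flag = (n > total) or (total > b and n < b)` → flag = True
So flag = True

Answer: True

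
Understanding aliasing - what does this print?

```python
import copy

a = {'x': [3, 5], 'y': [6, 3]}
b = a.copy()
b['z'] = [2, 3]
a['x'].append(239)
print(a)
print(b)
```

Key concept: shallow copy of dict with mutable values.
Step by step:
`a = {'x': [3, 5], 'y': [6, 3]}` → a = {'x': [3, 5], 'y': [6, 3]}
`b = a.copy()` → b = {'x': [3, 5], 'y': [6, 3]}
`b['z'] = [2, 3]` → b = {'x': [3, 5], 'y': [6, 3], 'z': [2, 3]}
`a['x'].append(239)` → a = {'x': [3, 5, 239], 'y': [6, 3]}; b = {'x': [3, 5, 239], 'y': [6, 3], 'z': [2, 3]}
`print(a)` → prints {'x': [3, 5, 239], 'y': [6, 3]}
`print(b)` → prints {'x': [3, 5, 239], 'y': [6, 3], 'z': [2, 3]}

Answer:
{'x': [3, 5, 239], 'y': [6, 3]}
{'x': [3, 5, 239], 'y': [6, 3], 'z': [2, 3]}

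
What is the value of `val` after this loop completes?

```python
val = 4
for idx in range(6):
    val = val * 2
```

Multiply by 2, 6 times: 4 * 2^6 = 256
`val` takes the values: 4 → 8 → 16 → 32 → 64 → 128 → 256

Answer: 256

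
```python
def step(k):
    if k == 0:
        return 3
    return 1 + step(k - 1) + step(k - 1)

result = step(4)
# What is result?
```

step(k) = 1 + 2·step(k-1), step(0)=3. Closed form: (3+1)·2^4 - 1 = 63.

Answer: 63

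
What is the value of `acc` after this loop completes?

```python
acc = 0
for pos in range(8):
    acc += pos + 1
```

Start at 0, add 1 to 8 = 36
`acc` takes the values: 0 → 1 → 3 → 6 → 10 → 15 → 21 → 28 → 36

Answer: 36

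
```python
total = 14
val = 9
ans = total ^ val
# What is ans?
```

Trace:
`total = 14` → total = 14
`val = 9` → val = 9
`ans = total ^ val` → ans = 7
So ans = 7

Answer: 7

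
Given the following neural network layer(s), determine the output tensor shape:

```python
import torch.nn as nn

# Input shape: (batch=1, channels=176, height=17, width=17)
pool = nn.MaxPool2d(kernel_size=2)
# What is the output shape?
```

Input: (1, 176, 17, 17) -> Output: (1, 176, 8, 8)

Answer: (1, 176, 8, 8)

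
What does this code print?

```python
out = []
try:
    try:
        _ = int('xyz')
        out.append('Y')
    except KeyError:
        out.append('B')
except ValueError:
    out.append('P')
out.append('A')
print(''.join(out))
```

Execution trace: 'P' (outer except ValueError) → 'A' (after the try/except). Output: PA

Answer: PA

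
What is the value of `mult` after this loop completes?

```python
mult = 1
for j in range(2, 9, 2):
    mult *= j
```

Product of even numbers 2 to 8
`mult` takes the values: 1 → 2 → 8 → 48 → 384

Answer: 384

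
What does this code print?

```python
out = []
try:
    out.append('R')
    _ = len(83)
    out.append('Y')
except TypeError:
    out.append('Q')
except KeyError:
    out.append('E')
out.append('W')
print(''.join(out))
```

Execution trace: 'R' (try body) → 'Q' (except TypeError) → 'W' (after the try/except). Output: RQW

Answer: RQW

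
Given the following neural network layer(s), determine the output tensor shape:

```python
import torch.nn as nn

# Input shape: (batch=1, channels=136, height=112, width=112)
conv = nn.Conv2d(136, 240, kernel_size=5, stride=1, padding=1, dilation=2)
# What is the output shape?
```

Input: (1, 136, 112, 112) -> Output: (1, 240, 106, 106)

Answer: (1, 240, 106, 106)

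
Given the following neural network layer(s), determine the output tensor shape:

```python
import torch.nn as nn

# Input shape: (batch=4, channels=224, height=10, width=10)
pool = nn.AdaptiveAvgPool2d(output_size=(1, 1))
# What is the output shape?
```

Input: (4, 224, 10, 10) -> Output: (4, 224, 1, 1)

Answer: (4, 224, 1, 1)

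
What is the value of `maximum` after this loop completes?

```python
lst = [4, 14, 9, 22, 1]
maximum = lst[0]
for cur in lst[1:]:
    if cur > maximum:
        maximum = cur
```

Maximum of [4, 14, 9, 22, 1]
`maximum` takes the values: 4 → 14 → 22

Answer: 22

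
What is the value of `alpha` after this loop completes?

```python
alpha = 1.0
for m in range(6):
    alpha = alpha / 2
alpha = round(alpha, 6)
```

Halving LR 6 times: 1 / 2^6
`alpha` takes the values: 1.0 → 0.5 → 0.25 → 0.125 → 0.0625 → 0.03125 → 0.015625

Answer: 0.015625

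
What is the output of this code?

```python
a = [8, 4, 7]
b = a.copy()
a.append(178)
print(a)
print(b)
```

Key concept: list.copy() creates independent copy.
Step by step:
`a = [8, 4, 7]` → a = [8, 4, 7]
`b = a.copy()` → b = [8, 4, 7]
`a.append(178)` → a = [8, 4, 7, 178]
`print(a)` → prints [8, 4, 7, 178]
`print(b)` → prints [8, 4, 7]

Answer:
[8, 4, 7, 178]
[8, 4, 7]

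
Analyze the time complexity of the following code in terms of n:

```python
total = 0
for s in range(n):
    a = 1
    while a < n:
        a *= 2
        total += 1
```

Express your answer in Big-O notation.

Each loop level contributes: n × log n. Multiplying the contributions gives O(n log n).

Answer: O(n log n)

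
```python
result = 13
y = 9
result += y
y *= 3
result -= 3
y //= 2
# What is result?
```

Trace:
`result = 13` → result = 13
`y = 9` → y = 9
`result += y` → result = 22
`y *= 3` → y = 27
`result -= 3` → result = 19
`y //= 2` → y = 13
So result = 19

Answer: 19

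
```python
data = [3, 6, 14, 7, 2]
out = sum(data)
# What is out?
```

Trace:
`data = [3, 6, 14, 7, 2]` → data = [3, 6, 14, 7, 2]
`out = sum(data)` → out = 32
So out = 32

Answer: 32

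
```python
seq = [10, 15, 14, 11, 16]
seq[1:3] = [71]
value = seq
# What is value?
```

Trace:
`seq = [10, 15, 14, 11, 16]` → seq = [10, 15, 14, 11, 16]
`seq[1:3] = [71]` → seq = [10, 71, 11, 16]
`value = seq` → value = [10, 71, 11, 16]
So value = [10, 71, 11, 16]

Answer: [10, 71, 11, 16]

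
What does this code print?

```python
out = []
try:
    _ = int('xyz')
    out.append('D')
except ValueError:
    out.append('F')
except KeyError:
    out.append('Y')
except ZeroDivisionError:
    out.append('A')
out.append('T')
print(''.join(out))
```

Execution trace: 'F' (except ValueError) → 'T' (after the try/except). Output: FT

Answer: FT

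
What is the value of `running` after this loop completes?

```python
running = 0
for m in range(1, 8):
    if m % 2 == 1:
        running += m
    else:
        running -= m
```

Add odd, subtract even
`running` takes the values: 0 → 1 → -1 → 2 → -2 → 3 → -3 → 4

Answer: 4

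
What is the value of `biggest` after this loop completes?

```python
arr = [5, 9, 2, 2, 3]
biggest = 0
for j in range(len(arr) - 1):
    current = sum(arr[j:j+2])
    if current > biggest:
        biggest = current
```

Max sum of 2-element window in [5, 9, 2, 2, 3]
`biggest` takes the values: 0 → 14

Answer: 14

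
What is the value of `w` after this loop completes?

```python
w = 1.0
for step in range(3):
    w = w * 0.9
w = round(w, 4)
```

Exponential decay: 1.0 * 0.9^3
`w` takes the values: 1.0 → 0.9 → 0.81 → 0.729

Answer: 0.729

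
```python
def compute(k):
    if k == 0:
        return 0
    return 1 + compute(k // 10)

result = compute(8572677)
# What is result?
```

Count of digits of 8572677: 7

Answer: 7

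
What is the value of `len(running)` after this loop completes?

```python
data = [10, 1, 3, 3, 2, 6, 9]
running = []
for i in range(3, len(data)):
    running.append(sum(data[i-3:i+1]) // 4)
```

Number of 4-element averages
`running` takes the values: [] → [4] → [4, 2] → [4, 2, 3] → [4, 2, 3, 5]
So `len(running)` = 4

Answer: 4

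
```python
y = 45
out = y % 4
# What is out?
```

Trace:
`y = 45` → y = 45
`out = y % 4` → out = 1
So out = 1

Answer: 1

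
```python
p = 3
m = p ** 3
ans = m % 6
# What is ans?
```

Trace:
`p = 3` → p = 3
`m = p ** 3` → m = 27
`ans = m % 6` → ans = 3
So ans = 3

Answer: 3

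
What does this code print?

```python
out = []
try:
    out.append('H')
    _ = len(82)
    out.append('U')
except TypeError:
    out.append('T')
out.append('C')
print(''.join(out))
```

Execution trace: 'H' (try body) → 'T' (except TypeError) → 'C' (after the try/except). Output: HTC

Answer: HTC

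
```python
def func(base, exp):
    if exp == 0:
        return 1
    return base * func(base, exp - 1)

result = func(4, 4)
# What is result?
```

func(4, 4) = 4 * 4 * 4 * 4 = 256

Answer: 256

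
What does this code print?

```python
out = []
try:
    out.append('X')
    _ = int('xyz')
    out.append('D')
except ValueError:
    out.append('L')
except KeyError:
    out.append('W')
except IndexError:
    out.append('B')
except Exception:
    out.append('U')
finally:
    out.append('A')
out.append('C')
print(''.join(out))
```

Execution trace: 'X' (try body) → 'L' (except ValueError) → 'A' (finally) → 'C' (after the try/except). Output: XLAC

Answer: XLAC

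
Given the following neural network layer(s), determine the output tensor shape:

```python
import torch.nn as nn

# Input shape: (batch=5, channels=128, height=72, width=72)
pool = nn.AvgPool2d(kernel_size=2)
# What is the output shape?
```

Input: (5, 128, 72, 72) -> Output: (5, 128, 36, 36)

Answer: (5, 128, 36, 36)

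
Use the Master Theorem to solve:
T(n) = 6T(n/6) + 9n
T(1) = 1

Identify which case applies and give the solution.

a=6, b=6, f(n)=9n. log_6(6) = 1. Since c=1 = 1, Case 2 applies: T(n) = Θ(n^log_b(a) · log n) = O(n log n).

Answer: O(n log n) - Case 2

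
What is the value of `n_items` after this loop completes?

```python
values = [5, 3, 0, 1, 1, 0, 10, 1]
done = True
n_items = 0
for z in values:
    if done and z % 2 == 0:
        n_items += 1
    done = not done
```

Count even values at even positions
`n_items` takes the values: 0 → 1 → 2

Answer: 2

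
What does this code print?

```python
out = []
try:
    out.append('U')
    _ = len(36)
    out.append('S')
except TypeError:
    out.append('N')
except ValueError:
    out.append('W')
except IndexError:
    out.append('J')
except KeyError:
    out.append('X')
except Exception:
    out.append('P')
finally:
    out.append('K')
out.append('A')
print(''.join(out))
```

Execution trace: 'U' (try body) → 'N' (except TypeError) → 'K' (finally) → 'A' (after the try/except). Output: UNKA

Answer: UNKA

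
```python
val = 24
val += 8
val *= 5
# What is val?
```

Trace:
`val = 24` → val = 24
`val += 8` → val = 32
`val *= 5` → val = 160
So val = 160

Answer: 160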